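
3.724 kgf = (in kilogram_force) 3.724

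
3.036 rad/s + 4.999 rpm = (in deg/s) 203.9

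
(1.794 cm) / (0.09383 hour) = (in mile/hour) 0.0001188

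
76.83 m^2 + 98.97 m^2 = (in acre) 0.04344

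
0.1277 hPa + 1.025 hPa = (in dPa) 1153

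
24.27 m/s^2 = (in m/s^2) 24.27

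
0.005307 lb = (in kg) 0.002407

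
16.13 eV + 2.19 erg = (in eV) 1.367e+12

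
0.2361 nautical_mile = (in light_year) 4.622e-14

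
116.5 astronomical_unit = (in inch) 6.861e+14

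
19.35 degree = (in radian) 0.3377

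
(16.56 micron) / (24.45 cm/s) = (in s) 6.773e-05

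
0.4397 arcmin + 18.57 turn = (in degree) 6685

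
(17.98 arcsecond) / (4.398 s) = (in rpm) 0.0001893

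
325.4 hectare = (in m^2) 3.254e+06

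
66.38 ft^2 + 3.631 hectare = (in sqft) 3.909e+05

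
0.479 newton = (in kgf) 0.04884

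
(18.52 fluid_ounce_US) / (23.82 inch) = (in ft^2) 0.009744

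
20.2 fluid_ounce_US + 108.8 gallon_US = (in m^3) 0.4125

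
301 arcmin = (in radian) 0.08756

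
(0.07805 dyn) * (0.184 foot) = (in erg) 0.4377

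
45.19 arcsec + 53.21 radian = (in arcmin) 1.829e+05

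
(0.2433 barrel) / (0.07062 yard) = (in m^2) 0.599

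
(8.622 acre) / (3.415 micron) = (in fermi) 1.022e+25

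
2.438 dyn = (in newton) 2.438e-05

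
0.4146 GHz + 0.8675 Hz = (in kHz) 4.146e+05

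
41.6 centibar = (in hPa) 416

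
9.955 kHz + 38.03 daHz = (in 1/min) 6.201e+05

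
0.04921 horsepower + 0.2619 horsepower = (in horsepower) 0.3111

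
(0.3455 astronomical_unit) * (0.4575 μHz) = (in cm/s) 2.365e+06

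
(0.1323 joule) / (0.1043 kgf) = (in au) 8.646e-13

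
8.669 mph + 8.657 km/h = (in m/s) 6.28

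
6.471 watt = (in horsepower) 0.008678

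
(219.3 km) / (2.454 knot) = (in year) 0.005508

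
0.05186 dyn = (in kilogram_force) 5.288e-08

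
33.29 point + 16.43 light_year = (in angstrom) 1.554e+27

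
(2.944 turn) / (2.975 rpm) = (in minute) 0.9896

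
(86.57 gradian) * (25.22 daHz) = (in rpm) 3275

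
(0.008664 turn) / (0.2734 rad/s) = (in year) 6.314e-09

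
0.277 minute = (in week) 2.748e-05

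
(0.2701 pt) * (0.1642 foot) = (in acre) 1.178e-09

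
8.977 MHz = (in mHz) 8.977e+09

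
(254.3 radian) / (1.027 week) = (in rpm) 0.00391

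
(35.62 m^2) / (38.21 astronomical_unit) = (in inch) 2.453e-10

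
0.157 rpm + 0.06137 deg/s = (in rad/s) 0.01751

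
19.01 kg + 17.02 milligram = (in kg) 19.01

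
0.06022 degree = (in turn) 0.0001673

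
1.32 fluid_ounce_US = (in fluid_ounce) 1.32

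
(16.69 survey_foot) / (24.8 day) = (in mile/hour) 5.311e-06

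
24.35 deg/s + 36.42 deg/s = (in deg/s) 60.77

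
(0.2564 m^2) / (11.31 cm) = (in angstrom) 2.267e+10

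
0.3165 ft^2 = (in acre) 7.266e-06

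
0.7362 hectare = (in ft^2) 7.924e+04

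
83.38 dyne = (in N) 0.0008338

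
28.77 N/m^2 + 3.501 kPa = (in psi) 0.5119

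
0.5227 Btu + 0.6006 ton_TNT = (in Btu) 2.382e+06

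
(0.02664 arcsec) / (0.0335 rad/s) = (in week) 6.375e-12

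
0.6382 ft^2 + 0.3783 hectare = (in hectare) 0.3783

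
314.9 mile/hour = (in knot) 273.6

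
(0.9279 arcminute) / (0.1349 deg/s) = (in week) 1.896e-07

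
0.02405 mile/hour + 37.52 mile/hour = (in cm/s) 1678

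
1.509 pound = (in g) 684.5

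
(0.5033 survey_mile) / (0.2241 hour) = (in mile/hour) 2.246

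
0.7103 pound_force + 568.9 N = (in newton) 572.1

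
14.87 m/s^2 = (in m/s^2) 14.87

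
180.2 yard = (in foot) 540.6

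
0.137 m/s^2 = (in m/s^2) 0.137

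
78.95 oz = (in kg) 2.238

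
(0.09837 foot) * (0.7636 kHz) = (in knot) 44.5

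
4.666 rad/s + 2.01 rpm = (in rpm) 46.57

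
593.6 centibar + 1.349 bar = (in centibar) 728.5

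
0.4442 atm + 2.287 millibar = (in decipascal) 4.524e+05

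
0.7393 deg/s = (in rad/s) 0.0129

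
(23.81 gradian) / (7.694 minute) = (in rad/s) 0.0008102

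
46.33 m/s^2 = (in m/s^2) 46.33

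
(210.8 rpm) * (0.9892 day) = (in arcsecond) 3.892e+11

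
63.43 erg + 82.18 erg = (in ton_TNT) 3.48e-15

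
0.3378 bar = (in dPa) 3.378e+05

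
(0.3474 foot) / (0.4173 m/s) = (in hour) 7.048e-05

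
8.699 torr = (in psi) 0.1682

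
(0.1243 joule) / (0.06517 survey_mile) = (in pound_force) 0.0002664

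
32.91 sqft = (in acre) 0.0007555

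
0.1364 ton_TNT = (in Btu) 5.409e+05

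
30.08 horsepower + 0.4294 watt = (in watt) 2.243e+04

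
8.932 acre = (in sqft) 3.891e+05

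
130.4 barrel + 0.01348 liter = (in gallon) 5477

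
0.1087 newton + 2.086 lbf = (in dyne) 9.388e+05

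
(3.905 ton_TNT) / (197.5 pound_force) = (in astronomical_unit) 0.0001243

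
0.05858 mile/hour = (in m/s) 0.02619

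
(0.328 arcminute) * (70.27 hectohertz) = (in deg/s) 38.41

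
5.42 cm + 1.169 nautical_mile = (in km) 2.165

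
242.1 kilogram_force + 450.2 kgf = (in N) 6789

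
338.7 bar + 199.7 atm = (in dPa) 5.41e+08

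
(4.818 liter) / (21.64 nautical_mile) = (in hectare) 1.202e-11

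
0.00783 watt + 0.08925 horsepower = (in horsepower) 0.08926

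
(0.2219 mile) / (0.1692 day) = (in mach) 7.174e-05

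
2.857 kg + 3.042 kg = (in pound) 13.01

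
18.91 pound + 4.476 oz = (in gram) 8704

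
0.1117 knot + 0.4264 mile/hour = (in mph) 0.5549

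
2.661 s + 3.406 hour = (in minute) 204.4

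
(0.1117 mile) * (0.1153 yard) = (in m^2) 18.95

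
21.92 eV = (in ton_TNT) 8.394e-28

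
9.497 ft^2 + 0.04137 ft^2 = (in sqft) 9.538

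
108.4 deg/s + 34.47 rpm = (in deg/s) 315.2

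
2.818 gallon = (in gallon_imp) 2.346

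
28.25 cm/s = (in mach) 0.0008297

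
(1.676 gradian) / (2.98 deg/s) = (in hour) 0.0001406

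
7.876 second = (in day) 9.116e-05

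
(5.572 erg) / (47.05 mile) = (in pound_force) 1.654e-12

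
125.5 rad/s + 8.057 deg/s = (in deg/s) 7199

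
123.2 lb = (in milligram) 5.588e+07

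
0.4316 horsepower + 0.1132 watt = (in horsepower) 0.4318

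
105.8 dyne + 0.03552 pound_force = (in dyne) 1.591e+04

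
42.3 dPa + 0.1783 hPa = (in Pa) 22.06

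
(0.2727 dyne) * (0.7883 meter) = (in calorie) 5.138e-07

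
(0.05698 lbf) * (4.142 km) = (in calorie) 250.9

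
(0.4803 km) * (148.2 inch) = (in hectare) 0.1808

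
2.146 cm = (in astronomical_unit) 1.435e-13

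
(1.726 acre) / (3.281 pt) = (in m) 6.035e+06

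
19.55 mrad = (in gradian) 1.245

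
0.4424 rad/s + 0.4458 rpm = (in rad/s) 0.4891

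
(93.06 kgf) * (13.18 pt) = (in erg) 4.243e+07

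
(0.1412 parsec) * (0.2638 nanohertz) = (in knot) 2.234e+06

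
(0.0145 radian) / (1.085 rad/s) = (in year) 4.238e-10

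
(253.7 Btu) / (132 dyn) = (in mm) 2.028e+11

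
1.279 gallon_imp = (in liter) 5.814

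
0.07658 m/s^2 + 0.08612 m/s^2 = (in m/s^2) 0.1627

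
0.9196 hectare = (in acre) 2.272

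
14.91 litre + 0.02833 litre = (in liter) 14.94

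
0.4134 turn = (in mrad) 2597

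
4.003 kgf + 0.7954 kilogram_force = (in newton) 47.06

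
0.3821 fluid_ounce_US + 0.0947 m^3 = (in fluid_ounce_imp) 3333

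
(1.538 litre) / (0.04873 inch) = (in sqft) 13.38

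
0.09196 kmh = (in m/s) 0.02554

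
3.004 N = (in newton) 3.004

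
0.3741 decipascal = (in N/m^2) 0.03741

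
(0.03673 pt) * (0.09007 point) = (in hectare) 4.117e-14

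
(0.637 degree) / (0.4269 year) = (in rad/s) 8.258e-10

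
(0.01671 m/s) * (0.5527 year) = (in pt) 8.256e+08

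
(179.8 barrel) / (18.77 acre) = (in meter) 0.0003763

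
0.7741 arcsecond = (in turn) 5.973e-07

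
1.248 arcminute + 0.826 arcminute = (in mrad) 0.6033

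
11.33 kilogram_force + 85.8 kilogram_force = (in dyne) 9.525e+07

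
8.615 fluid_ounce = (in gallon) 0.0673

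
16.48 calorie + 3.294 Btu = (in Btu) 3.359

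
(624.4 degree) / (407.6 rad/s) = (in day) 3.095e-07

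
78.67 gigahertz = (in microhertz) 7.867e+16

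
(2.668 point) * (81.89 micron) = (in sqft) 8.296e-07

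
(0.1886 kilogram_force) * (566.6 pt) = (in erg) 3.697e+06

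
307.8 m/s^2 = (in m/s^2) 307.8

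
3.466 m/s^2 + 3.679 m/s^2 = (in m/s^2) 7.145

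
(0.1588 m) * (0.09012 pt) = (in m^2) 5.049e-06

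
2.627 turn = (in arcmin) 5.674e+04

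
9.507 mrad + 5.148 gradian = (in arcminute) 310.7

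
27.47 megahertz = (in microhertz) 2.747e+13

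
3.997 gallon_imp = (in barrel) 0.1143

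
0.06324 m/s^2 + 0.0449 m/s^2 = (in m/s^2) 0.1081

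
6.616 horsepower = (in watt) 4934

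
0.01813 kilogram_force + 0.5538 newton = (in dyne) 7.316e+04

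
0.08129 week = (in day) 0.569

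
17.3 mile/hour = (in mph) 17.3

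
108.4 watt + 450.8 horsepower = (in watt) 3.363e+05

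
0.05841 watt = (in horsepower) 7.833e-05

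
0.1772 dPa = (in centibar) 1.772e-05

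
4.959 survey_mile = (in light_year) 8.436e-13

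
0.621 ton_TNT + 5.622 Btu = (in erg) 2.598e+16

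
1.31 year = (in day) 478.1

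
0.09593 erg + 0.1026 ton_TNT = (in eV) 2.679e+27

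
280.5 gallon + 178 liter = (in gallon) 327.5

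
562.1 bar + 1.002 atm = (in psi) 8167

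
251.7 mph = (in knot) 218.7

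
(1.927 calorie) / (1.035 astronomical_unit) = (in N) 5.207e-11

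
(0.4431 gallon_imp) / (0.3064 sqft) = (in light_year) 7.48e-18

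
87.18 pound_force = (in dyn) 3.878e+07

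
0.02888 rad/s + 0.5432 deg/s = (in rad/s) 0.03836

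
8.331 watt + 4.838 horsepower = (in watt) 3616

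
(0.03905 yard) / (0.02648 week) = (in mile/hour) 4.987e-06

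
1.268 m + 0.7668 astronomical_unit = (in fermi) 1.147e+26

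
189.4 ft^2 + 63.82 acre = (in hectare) 25.83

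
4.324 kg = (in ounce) 152.5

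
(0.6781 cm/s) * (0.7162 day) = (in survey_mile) 0.2607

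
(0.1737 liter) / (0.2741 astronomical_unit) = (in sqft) 4.56e-14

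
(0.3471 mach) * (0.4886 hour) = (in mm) 2.079e+08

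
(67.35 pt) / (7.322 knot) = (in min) 0.0001051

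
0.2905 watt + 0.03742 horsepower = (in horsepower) 0.03781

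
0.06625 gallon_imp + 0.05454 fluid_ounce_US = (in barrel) 0.001905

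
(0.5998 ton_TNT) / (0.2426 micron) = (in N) 1.034e+16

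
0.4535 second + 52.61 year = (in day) 1.92e+04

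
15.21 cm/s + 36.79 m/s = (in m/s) 36.94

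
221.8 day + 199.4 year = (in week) 1.043e+04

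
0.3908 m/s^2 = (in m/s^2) 0.3908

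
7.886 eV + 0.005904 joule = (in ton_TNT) 1.411e-12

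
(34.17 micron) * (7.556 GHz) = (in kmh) 9.295e+05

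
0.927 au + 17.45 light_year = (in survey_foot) 5.416e+17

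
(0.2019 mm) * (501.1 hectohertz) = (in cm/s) 1012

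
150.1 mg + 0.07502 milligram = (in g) 0.1502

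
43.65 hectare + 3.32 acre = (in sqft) 4.843e+06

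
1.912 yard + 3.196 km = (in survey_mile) 1.987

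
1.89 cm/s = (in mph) 0.04228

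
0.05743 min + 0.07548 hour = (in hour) 0.07644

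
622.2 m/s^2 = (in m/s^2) 622.2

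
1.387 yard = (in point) 3595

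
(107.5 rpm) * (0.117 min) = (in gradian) 5031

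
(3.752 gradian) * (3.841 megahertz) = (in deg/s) 1.297e+07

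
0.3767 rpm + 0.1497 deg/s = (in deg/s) 2.41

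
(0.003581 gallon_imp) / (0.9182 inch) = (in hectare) 6.98e-08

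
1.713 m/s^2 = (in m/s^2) 1.713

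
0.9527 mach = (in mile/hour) 725.6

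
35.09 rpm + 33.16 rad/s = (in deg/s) 2110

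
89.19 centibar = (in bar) 0.8919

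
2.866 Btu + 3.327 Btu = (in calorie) 1562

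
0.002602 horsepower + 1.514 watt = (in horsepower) 0.004632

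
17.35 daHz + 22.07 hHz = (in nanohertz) 2.38e+12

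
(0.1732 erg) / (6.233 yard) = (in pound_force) 6.832e-10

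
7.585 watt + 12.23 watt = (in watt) 19.82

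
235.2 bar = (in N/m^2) 2.352e+07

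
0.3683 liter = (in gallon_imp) 0.08101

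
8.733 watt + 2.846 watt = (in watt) 11.58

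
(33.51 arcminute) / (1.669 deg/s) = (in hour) 9.295e-05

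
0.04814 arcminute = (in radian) 1.4e-05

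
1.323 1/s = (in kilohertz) 0.001323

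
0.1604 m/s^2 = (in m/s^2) 0.1604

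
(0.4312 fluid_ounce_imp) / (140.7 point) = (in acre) 6.099e-08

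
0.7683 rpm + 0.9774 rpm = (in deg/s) 10.47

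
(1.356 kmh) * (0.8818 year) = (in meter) 1.047e+07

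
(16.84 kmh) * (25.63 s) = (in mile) 0.0745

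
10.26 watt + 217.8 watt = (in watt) 228.1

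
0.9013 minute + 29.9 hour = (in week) 0.1781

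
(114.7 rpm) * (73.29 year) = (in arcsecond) 5.726e+15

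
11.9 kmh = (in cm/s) 330.6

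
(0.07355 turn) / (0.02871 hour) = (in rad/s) 0.004471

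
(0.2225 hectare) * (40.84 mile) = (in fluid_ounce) 4.945e+12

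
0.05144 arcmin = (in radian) 1.496e-05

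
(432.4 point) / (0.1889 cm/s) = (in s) 80.75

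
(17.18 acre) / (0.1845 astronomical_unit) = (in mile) 1.565e-09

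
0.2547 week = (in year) 0.004885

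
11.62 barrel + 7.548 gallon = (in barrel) 11.8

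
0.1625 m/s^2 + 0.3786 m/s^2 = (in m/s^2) 0.5411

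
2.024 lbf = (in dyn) 9.003e+05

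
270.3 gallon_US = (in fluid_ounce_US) 3.46e+04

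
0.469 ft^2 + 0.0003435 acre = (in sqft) 15.43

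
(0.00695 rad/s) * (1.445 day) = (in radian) 867.7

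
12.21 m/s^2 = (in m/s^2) 12.21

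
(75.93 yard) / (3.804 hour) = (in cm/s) 0.507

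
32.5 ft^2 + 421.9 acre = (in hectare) 170.7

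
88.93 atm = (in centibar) 9011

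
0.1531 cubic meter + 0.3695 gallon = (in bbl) 0.9718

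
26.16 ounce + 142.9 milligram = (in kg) 0.7418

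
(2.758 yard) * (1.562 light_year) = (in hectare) 3.727e+12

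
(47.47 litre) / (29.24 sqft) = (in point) 49.53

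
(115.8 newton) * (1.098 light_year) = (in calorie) 2.875e+17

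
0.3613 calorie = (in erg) 1.512e+07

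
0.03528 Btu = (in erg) 3.722e+08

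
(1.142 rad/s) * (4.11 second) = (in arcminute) 1.614e+04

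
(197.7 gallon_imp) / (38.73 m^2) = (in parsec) 7.52e-19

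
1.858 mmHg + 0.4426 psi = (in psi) 0.4785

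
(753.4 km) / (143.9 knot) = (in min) 169.6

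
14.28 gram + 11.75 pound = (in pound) 11.78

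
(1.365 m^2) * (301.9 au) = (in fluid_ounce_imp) 2.17e+18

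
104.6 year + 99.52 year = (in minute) 1.073e+08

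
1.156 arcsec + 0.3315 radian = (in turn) 0.05276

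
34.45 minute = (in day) 0.02392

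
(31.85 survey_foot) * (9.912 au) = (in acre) 3.557e+09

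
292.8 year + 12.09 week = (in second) 9.241e+09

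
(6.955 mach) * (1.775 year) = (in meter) 1.326e+11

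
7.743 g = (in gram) 7.743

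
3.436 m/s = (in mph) 7.686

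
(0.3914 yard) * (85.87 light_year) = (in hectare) 2.908e+13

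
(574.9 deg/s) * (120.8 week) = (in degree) 4.2e+10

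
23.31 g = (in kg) 0.02331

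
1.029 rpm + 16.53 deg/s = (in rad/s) 0.3963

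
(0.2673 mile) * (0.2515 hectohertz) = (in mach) 31.77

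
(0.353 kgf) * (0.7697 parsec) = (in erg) 8.222e+23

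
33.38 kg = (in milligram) 3.338e+07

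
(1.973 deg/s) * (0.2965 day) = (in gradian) 5.616e+04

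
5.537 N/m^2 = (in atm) 5.465e-05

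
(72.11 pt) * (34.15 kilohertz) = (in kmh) 3127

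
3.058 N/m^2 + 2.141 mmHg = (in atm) 0.002847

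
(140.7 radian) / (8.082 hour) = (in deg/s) 0.2771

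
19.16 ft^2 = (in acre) 0.0004399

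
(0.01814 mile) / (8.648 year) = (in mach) 3.144e-10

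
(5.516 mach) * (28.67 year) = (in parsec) 5.503e-05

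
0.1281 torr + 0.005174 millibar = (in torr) 0.132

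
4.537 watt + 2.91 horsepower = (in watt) 2175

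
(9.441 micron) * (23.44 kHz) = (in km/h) 0.7967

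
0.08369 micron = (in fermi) 8.369e+07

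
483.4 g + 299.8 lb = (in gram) 1.365e+05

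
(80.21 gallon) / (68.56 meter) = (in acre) 1.094e-06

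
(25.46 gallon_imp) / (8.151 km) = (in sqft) 0.0001528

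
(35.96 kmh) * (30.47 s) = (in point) 8.628e+05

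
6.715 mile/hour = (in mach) 0.008816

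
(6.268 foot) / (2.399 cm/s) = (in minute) 1.327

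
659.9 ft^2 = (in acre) 0.01515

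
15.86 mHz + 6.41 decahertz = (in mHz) 6.412e+04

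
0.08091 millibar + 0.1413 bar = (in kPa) 14.14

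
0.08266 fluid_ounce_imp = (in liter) 0.002349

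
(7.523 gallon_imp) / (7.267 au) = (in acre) 7.774e-18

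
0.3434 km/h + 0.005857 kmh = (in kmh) 0.3493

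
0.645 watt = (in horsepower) 0.000865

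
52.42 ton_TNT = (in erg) 2.193e+18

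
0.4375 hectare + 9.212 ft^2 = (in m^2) 4376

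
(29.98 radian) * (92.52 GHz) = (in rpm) 2.649e+13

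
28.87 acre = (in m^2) 1.168e+05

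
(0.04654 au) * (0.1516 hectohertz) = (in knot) 2.052e+11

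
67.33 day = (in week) 9.619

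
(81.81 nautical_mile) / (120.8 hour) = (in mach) 0.001023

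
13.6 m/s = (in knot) 26.44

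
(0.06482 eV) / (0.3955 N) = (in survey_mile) 1.632e-23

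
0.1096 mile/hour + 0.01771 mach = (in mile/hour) 13.6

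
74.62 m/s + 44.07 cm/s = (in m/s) 75.06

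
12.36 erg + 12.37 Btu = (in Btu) 12.37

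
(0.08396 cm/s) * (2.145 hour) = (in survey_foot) 21.27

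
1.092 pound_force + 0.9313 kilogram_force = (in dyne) 1.399e+06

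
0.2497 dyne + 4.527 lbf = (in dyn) 2.014e+06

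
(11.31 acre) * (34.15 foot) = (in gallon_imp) 1.048e+08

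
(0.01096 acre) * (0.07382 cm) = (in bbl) 0.2059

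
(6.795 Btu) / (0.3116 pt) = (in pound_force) 1.466e+07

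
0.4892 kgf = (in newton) 4.797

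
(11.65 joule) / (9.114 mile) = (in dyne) 79.43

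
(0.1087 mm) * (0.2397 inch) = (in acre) 1.635e-10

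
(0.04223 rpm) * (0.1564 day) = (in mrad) 5.976e+04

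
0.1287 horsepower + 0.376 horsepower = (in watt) 376.4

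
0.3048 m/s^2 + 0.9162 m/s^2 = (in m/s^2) 1.221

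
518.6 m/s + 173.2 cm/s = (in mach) 1.528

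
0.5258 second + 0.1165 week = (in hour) 19.57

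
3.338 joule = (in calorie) 0.7978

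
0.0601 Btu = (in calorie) 15.16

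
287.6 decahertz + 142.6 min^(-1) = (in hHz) 28.78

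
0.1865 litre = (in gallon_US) 0.04927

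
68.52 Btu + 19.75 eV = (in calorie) 1.728e+04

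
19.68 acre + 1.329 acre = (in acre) 21.01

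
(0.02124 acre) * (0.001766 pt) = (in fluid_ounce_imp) 1.885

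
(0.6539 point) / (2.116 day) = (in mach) 3.706e-12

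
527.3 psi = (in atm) 35.88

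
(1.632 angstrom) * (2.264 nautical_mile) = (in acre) 1.691e-10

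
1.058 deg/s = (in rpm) 0.1763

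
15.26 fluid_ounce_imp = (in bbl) 0.002727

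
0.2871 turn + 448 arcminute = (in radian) 1.934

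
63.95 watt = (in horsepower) 0.08576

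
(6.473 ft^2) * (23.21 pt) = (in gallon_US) 1.301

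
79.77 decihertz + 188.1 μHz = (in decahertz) 0.7977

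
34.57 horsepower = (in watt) 2.578e+04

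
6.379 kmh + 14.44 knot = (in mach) 0.02702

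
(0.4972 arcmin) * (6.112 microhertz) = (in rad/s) 8.84e-10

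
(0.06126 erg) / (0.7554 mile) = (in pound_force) 1.133e-12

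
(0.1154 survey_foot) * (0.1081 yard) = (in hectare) 3.477e-07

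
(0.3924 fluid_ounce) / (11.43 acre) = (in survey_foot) 8.231e-10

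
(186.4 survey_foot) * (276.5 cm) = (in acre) 0.03882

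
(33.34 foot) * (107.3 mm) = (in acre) 0.0002694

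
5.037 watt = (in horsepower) 0.006755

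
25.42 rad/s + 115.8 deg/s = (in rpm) 262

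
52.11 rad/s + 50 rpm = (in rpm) 547.6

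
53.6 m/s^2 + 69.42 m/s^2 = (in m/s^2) 123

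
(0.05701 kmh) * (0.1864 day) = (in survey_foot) 836.7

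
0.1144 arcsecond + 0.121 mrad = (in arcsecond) 25.07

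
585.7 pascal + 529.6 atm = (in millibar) 5.366e+05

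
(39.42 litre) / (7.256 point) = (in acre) 0.003805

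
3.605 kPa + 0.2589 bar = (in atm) 0.2911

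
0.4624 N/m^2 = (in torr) 0.003468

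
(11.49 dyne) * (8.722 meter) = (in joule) 0.001002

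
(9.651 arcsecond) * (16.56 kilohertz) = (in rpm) 7.399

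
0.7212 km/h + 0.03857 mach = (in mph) 29.83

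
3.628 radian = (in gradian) 231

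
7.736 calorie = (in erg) 3.237e+08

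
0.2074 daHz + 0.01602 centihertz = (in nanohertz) 2.074e+09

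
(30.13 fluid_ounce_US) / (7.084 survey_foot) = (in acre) 1.02e-07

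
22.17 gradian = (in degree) 19.95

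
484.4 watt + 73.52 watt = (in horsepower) 0.7482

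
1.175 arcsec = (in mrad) 0.005697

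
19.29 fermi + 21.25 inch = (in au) 3.608e-12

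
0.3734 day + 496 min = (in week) 0.1025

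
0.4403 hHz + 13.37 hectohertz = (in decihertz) 1.381e+04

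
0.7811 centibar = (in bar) 0.007811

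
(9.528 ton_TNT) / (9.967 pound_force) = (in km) 8.992e+05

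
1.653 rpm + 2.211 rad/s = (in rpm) 22.77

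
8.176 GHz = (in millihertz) 8.176e+12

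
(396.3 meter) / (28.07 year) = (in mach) 1.315e-09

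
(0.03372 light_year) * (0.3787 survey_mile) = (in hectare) 1.944e+13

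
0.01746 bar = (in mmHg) 13.1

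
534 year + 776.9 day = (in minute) 2.818e+08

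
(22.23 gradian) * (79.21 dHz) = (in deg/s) 158.5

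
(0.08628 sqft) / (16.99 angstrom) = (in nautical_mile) 2547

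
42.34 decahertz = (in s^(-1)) 423.4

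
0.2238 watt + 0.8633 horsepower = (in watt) 644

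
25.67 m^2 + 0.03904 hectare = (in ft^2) 4479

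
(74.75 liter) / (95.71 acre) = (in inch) 7.598e-06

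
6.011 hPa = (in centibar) 0.6011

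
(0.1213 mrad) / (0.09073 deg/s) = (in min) 0.001277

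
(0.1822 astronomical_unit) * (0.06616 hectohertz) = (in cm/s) 1.803e+13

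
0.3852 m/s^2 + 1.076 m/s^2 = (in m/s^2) 1.461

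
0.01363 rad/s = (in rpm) 0.1302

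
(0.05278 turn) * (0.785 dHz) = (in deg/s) 1.492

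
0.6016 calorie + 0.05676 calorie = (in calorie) 0.6584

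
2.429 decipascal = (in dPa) 2.429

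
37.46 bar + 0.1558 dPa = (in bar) 37.46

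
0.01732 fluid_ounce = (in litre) 0.0005122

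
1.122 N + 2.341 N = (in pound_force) 0.7785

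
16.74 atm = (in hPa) 1.696e+04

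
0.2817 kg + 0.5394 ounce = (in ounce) 10.48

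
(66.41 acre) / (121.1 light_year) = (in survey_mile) 1.458e-16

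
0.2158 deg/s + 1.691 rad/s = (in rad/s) 1.695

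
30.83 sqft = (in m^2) 2.864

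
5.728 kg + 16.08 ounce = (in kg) 6.184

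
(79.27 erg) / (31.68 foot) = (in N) 8.209e-07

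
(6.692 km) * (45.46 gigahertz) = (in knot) 5.914e+14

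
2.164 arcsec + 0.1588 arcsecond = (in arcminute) 0.03871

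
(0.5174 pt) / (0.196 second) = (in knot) 0.00181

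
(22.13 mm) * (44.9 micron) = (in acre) 2.455e-10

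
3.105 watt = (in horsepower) 0.004164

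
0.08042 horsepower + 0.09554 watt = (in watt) 60.06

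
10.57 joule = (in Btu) 0.01002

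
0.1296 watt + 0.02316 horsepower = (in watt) 17.4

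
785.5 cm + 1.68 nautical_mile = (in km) 3.119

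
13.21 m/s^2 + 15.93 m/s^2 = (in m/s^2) 29.14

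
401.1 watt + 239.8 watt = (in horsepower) 0.8595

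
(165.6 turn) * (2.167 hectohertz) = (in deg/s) 1.292e+07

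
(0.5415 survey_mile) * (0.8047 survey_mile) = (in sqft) 1.215e+07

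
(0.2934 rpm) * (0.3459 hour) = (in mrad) 3.826e+04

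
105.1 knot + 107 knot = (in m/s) 109.1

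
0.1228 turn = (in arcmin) 2652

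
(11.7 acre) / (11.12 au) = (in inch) 1.121e-06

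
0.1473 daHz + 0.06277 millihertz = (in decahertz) 0.1473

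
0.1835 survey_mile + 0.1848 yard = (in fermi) 2.955e+17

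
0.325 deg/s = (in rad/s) 0.005672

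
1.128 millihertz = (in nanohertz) 1.128e+06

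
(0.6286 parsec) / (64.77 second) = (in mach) 8.795e+11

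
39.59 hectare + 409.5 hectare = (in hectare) 449.1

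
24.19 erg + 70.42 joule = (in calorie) 16.83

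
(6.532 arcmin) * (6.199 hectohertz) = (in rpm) 11.25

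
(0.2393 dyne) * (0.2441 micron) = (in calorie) 1.396e-13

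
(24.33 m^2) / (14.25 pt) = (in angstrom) 4.84e+13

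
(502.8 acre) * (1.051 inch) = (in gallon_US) 1.435e+07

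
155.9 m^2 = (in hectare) 0.01559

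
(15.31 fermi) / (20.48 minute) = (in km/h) 4.485e-17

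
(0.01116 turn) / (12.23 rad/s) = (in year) 1.818e-10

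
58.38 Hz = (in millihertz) 5.838e+04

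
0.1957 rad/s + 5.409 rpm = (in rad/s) 0.7621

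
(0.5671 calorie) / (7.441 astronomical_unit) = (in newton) 2.132e-12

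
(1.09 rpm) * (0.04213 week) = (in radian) 2908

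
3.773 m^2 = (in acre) 0.0009323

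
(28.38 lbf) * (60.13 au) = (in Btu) 1.076e+12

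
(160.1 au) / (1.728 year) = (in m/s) 4.395e+05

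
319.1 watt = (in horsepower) 0.4279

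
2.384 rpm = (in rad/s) 0.2497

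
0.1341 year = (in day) 48.95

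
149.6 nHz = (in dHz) 1.496e-06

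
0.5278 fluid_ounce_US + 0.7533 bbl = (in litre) 119.8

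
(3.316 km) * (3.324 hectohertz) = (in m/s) 1.102e+06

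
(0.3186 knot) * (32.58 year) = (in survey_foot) 5.525e+08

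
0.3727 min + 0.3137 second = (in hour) 0.006299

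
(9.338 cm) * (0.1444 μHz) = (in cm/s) 1.348e-06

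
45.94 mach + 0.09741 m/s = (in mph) 3.499e+04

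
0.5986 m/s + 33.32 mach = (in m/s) 1.135e+04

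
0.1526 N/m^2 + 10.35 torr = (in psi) 0.2002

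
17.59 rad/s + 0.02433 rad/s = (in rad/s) 17.61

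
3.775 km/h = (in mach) 0.00308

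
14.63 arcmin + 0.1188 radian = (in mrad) 123.1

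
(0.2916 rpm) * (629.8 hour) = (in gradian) 4.408e+06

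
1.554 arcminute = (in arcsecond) 93.24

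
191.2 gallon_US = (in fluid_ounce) 2.447e+04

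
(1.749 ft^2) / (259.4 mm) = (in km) 0.0006264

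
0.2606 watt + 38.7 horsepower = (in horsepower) 38.7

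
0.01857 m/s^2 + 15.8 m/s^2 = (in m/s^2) 15.82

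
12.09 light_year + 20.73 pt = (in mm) 1.144e+20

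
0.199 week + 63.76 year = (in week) 3325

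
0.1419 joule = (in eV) 8.857e+17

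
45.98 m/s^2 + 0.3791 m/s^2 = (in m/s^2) 46.36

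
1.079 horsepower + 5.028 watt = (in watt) 809.6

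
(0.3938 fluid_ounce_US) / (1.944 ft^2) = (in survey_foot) 0.0002116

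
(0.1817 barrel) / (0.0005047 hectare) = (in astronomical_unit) 3.826e-14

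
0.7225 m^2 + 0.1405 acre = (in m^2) 569.3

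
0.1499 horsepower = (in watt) 111.8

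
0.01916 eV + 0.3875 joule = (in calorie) 0.09261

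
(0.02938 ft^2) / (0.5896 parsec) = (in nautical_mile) 8.101e-23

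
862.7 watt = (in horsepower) 1.157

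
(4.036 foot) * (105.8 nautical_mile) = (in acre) 59.56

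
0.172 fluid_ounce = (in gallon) 0.001344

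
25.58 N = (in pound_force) 5.751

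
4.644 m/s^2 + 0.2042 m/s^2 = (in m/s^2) 4.848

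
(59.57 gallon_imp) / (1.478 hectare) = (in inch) 0.0007214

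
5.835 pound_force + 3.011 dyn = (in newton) 25.96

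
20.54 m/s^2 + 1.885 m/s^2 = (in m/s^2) 22.43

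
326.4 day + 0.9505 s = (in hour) 7834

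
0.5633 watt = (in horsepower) 0.0007554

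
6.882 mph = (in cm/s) 307.7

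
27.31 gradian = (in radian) 0.429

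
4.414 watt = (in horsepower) 0.005919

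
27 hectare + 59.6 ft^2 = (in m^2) 2.7e+05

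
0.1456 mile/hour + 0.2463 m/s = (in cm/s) 31.14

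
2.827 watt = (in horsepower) 0.003791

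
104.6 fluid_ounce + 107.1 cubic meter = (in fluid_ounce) 3.622e+06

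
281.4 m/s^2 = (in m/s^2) 281.4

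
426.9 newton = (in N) 426.9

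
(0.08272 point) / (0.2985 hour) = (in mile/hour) 6.075e-08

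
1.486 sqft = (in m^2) 0.1381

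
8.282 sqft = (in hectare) 7.694e-05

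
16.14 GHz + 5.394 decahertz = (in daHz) 1.614e+09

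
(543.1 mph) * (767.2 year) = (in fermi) 5.874e+27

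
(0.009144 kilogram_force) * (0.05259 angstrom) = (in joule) 4.716e-13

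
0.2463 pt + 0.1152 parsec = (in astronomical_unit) 2.376e+04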